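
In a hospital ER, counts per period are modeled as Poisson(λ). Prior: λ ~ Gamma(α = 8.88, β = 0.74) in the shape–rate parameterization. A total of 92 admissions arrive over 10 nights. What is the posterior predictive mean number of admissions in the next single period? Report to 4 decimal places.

9.3929

With a Gamma(shape α, rate β) prior, the Poisson likelihood is conjugate: the posterior is Gamma(α + ΣXᵢ, β + n).
Posterior: Gamma(α+S, β+n) = Gamma(8.88+92, 0.74+10) = Gamma(100.88, 10.74).
The predictive distribution for one future period is NegBinom with mean α/β = 9.3929.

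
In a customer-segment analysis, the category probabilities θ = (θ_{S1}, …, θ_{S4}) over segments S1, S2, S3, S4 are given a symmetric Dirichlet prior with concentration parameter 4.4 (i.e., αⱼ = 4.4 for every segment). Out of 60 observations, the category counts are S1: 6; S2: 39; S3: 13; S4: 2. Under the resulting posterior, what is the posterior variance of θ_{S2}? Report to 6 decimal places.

0.003136

The Dirichlet prior is conjugate to the Multinomial likelihood: each posterior αⱼ = prior αⱼ + observed count nⱼ.
Posterior concentration: (10.4, 43.4, 17.4, 6.4), total = 77.6.
Var[θ_j] = α_j(Σα−α_j)/((Σα)²(Σα+1)) = 43.4·34.2/(77.6²·78.6) = 0.003136.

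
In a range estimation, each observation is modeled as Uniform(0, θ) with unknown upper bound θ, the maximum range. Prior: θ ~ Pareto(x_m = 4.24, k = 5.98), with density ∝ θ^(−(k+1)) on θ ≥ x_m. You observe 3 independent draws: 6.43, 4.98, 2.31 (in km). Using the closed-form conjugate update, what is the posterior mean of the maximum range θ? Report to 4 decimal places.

A Pareto(scale x_m, shape k) prior on the upper bound θ of Uniform(0, θ) is conjugate: posterior is Pareto(max(x_m, max xᵢ), k + n).
Sample maximum = 6.43; prior scale x_m = 4.24 → posterior scale = max = 6.43.
Posterior shape = 5.98 + 3 = 8.98.
E[θ|data] = k·x_m/(k−1) = 8.98·6.43/7.98 = 7.2358.

7.2358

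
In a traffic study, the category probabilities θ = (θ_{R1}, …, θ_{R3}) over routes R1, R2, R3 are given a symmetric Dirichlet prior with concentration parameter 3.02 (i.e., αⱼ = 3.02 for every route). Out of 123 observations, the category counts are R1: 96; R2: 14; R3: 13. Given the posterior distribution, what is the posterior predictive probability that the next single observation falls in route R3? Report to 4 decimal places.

0.1213

The Dirichlet prior is conjugate to the Multinomial likelihood: each posterior αⱼ = prior αⱼ + observed count nⱼ.
Posterior concentration: (99.02, 17.02, 16.02), total = 132.06.
P(next = R3 | data) = α_{R3}/Σα = 0.1213.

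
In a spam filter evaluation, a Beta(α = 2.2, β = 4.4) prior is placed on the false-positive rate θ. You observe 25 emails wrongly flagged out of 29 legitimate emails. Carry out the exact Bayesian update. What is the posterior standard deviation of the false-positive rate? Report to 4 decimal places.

The Beta prior is conjugate to a Binomial/Bernoulli likelihood; the update adds successes to α and failures to β.
Posterior: Beta(α+k, β+n−k) = Beta(2.2+25, 4.4+4) = Beta(27.2, 8.4).
Var = αβ/((α+β)²(α+β+1)) = 27.2·8.4/(35.6²·36.6) = 0.00492569; SD = √0.00492569 = 0.0702.

0.0702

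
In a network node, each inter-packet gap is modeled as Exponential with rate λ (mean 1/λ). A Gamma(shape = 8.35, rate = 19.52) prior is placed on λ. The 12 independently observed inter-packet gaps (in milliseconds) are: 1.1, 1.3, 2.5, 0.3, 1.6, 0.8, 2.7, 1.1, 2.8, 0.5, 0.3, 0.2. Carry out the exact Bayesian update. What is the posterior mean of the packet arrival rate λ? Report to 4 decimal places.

With a Gamma(shape α, rate β) prior on the exponential rate λ, the posterior after n observations with total T = Σxᵢ is Gamma(α+n, β+T).
Sum of observations T = 15.2 milliseconds; n = 12.
Posterior: Gamma(8.35+12, 19.52+15.2) = Gamma(20.35, 34.72).
Posterior mean of λ = α/β = 20.35/34.72 = 0.5861.

0.5861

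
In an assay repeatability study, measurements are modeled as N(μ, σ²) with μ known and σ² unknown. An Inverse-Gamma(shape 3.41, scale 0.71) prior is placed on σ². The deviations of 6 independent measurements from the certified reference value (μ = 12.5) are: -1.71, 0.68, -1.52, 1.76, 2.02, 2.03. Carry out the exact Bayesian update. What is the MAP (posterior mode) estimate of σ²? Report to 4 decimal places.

1.2426

With known mean μ and an Inverse-Gamma(α, β) prior on σ², the Normal likelihood is conjugate: posterior is Inv-Gamma(α + n/2, β + Σ(xᵢ−μ)²/2).
Σ(xᵢ−μ)² = (-1.71)² + (0.68)² + (-1.52)² + (1.76)² + (2.02)² + (2.03)² = 16.9958.
Posterior: Inv-Gamma(3.41 + 6/2, 0.71 + 16.9958/2) = Inv-Gamma(6.41, 9.20790).
Mode = β/(α+1) = 9.20790/7.41 = 1.2426.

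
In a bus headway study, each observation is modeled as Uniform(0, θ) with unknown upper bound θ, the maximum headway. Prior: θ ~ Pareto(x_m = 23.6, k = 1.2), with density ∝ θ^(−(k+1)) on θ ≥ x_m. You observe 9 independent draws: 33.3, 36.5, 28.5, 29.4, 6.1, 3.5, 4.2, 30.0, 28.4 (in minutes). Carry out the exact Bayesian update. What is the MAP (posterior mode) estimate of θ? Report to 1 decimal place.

36.5

A Pareto(scale x_m, shape k) prior on the upper bound θ of Uniform(0, θ) is conjugate: posterior is Pareto(max(x_m, max xᵢ), k + n).
Sample maximum = 36.5; prior scale x_m = 23.6 → posterior scale = max = 36.5.
Posterior shape = 1.2 + 9 = 10.2.
The Pareto density is decreasing on [x_m, ∞), so the mode is x_m = 36.5.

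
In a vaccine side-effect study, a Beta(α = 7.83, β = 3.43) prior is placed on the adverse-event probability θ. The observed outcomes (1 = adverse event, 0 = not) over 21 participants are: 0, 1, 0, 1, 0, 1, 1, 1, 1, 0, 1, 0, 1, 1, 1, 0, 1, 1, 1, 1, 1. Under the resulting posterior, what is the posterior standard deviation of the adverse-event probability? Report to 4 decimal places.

0.0789

The Beta prior is conjugate to a Binomial/Bernoulli likelihood; the update adds successes to α and failures to β.
Posterior: Beta(α+k, β+n−k) = Beta(7.83+15, 3.43+6) = Beta(22.83, 9.43).
Var = αβ/((α+β)²(α+β+1)) = 22.83·9.43/(32.26²·33.26) = 0.00621966; SD = √0.00621966 = 0.0789.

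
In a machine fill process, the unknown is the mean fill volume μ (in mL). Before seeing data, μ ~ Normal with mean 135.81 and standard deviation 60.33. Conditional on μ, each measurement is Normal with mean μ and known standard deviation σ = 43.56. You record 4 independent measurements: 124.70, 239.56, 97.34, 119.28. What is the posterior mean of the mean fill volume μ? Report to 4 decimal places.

For Normal data with known variance σ², a Normal(μ₀, σ₀²) prior on μ is conjugate. Posterior precision = 1/σ₀² + n/σ²; posterior mean is the precision-weighted average of μ₀ and x̄.
Σxᵢ = 124.70 + 239.56 + 97.34 + 119.28 = 580.88, so n·x̄ = 580.88.
σ₀² = 60.33² = 3639.7089, σ² = 43.56² = 1897.4736; σ² + n·σ₀² = 1897.4736 + 4·3639.7089 = 16456.3092.
Posterior mean = (μ₀/σ₀² + n·x̄/σ²)/(1/σ₀² + n/σ²) = (σ²·μ₀ + σ₀²·n·x̄)/(σ² + n·σ₀²) = (1897.4736·135.81 + 3639.7089·580.88)/16456.3092 = 2371929.995448/16456.3092 = 144.1350.

144.1350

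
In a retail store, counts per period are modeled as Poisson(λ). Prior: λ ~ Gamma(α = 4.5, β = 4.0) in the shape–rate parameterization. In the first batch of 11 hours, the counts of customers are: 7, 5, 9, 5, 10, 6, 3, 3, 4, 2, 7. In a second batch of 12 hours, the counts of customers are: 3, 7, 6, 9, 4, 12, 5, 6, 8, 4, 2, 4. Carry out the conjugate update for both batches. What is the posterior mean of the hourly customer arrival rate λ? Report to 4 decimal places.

With a Gamma(shape α, rate β) prior, the Poisson likelihood is conjugate: the posterior is Gamma(α + ΣXᵢ, β + n).
Batch 1: sum of counts S = 61 over n = 11 hours.
After batch 1: Gamma(α+S, β+n) = Gamma(4.5+61, 4.0+11) = Gamma(65.5, 15.0).
Batch 2: sum of counts S = 70 over n = 12 hours.
After batch 2: Gamma(α+S, β+n) = Gamma(65.5+70, 15.0+12) = Gamma(135.5, 27.0).
Posterior mean = α/β = 135.5/27.0 = 5.0185.

5.0185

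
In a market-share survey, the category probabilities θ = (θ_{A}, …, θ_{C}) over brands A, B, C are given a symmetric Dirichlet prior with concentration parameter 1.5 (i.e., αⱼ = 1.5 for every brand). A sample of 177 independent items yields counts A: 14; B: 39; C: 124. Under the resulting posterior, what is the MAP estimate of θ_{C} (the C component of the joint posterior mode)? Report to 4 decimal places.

0.6975

The Dirichlet prior is conjugate to the Multinomial likelihood: each posterior αⱼ = prior αⱼ + observed count nⱼ.
Posterior concentration: (15.5, 40.5, 125.5), total = 181.5.
Joint mode component: (α_{C}−1)/(Σα−K) = 124.5/178.5 = 0.6975.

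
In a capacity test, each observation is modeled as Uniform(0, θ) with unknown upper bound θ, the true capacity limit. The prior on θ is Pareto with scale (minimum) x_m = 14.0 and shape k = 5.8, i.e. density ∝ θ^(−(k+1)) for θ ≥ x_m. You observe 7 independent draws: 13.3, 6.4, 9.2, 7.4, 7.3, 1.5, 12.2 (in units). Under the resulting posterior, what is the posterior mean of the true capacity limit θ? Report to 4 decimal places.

15.1864

A Pareto(scale x_m, shape k) prior on the upper bound θ of Uniform(0, θ) is conjugate: posterior is Pareto(max(x_m, max xᵢ), k + n).
Sample maximum = 13.3; prior scale x_m = 14.0 → posterior scale = max = 14.0.
Posterior shape = 5.8 + 7 = 12.8.
E[θ|data] = k·x_m/(k−1) = 12.8·14.0/11.8 = 15.1864.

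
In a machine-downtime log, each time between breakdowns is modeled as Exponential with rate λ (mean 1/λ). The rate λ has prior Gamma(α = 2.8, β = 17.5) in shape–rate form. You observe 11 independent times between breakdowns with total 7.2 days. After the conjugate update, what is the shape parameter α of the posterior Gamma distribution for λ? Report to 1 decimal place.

With a Gamma(shape α, rate β) prior on the exponential rate λ, the posterior after n observations with total T = Σxᵢ is Gamma(α+n, β+T).
Posterior: Gamma(2.8+11, 17.5+7.2) = Gamma(13.8, 24.7).
Posterior α = 13.8.

13.8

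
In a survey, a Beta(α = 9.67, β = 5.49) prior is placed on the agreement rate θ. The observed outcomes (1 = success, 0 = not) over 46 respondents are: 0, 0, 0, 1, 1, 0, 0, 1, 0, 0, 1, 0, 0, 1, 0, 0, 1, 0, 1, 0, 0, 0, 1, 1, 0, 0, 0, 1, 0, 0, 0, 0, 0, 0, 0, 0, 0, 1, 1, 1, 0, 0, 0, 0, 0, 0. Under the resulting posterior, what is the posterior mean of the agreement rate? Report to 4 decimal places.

0.3707

The Beta prior is conjugate to a Binomial/Bernoulli likelihood; the update adds successes to α and failures to β.
Posterior: Beta(α+k, β+n−k) = Beta(9.67+13, 5.49+33) = Beta(22.67, 38.49).
Posterior mean = α/(α+β) = 22.67/61.16 = 0.3707.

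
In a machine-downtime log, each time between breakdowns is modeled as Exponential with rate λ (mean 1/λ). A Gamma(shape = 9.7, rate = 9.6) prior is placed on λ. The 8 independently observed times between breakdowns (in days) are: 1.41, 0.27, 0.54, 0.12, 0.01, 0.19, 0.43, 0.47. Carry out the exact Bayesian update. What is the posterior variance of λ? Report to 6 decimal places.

With a Gamma(shape α, rate β) prior on the exponential rate λ, the posterior after n observations with total T = Σxᵢ is Gamma(α+n, β+T).
Sum of observations T = 3.44 days; n = 8.
Posterior: Gamma(9.7+8, 9.6+3.44) = Gamma(17.7, 13.04).
Var = α/β² = 0.104092.

0.104092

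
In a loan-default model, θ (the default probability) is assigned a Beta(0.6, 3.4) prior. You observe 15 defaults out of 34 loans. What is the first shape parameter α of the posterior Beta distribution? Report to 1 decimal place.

15.6

The Beta prior is conjugate to a Binomial/Bernoulli likelihood; the update adds successes to α and failures to β.
Posterior: Beta(α+k, β+n−k) = Beta(0.6+15, 3.4+19) = Beta(15.6, 22.4).
Posterior α = 15.6.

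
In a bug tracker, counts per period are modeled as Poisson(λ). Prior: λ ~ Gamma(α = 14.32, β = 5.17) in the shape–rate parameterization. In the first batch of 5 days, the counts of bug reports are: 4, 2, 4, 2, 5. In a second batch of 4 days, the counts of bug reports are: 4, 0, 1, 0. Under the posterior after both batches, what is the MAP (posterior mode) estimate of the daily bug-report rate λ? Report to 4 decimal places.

With a Gamma(shape α, rate β) prior, the Poisson likelihood is conjugate: the posterior is Gamma(α + ΣXᵢ, β + n).
Batch 1: sum of counts S = 17 over n = 5 days.
After batch 1: Gamma(α+S, β+n) = Gamma(14.32+17, 5.17+5) = Gamma(31.32, 10.17).
Batch 2: sum of counts S = 5 over n = 4 days.
After batch 2: Gamma(α+S, β+n) = Gamma(31.32+5, 10.17+4) = Gamma(36.32, 14.17).
Mode of Gamma(α,β) for α≥1 is (α−1)/β = 35.32/14.17 = 2.4926.

2.4926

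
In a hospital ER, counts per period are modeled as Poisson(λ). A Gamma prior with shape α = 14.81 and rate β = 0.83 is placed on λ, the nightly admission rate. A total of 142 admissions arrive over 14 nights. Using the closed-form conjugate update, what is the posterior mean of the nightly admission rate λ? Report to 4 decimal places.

With a Gamma(shape α, rate β) prior, the Poisson likelihood is conjugate: the posterior is Gamma(α + ΣXᵢ, β + n).
Posterior: Gamma(α+S, β+n) = Gamma(14.81+142, 0.83+14) = Gamma(156.81, 14.83).
Posterior mean = α/β = 156.81/14.83 = 10.5738.

10.5738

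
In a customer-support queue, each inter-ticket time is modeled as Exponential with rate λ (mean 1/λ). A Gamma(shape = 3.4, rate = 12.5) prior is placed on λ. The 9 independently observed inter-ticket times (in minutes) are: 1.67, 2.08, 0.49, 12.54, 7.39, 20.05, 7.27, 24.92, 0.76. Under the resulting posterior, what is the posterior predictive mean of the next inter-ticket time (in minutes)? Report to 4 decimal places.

7.8658

With a Gamma(shape α, rate β) prior on the exponential rate λ, the posterior after n observations with total T = Σxᵢ is Gamma(α+n, β+T).
Sum of observations T = 77.17 minutes; n = 9.
Posterior: Gamma(3.4+9, 12.5+77.17) = Gamma(12.4, 89.67).
The predictive distribution for the next observation is Lomax; its mean is β/(α−1) = 89.67/11.4 = 7.8658.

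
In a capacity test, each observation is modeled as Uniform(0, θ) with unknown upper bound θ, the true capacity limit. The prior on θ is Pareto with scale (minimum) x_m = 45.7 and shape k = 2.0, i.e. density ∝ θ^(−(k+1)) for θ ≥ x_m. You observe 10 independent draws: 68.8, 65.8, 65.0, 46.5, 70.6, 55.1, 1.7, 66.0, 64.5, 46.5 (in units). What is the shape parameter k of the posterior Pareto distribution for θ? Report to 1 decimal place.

12.0

A Pareto(scale x_m, shape k) prior on the upper bound θ of Uniform(0, θ) is conjugate: posterior is Pareto(max(x_m, max xᵢ), k + n).
Sample maximum = 70.6; prior scale x_m = 45.7 → posterior scale = max = 70.6.
Posterior shape = 2.0 + 10 = 12.0.
Posterior shape k = 12.0.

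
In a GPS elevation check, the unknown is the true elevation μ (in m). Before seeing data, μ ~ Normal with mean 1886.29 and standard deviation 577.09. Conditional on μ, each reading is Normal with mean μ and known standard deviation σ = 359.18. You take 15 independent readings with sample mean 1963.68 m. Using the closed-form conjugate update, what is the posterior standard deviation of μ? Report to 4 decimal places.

For Normal data with known variance σ², a Normal(μ₀, σ₀²) prior on μ is conjugate. Posterior precision = 1/σ₀² + n/σ²; posterior mean is the precision-weighted average of μ₀ and x̄.
σ₀² = 577.09² = 333032.8681, σ² = 359.18² = 129010.2724; σ² + n·σ₀² = 129010.2724 + 15·333032.8681 = 5124503.2939.
Posterior precision = 1/σ₀² + n/σ² = 1/333032.8681 + 15/129010.2724 = (σ² + n·σ₀²)/(σ₀²σ²) = 5124503.2939/(333032.8681·129010.2724); posterior variance σₙ² = σ₀²σ²/(σ² + n·σ₀²) = 333032.8681·129010.2724/5124503.2939 = 8384.161072.
Posterior SD = √σₙ² = √(333032.8681·129010.2724/5124503.2939) = 91.5651.

91.5651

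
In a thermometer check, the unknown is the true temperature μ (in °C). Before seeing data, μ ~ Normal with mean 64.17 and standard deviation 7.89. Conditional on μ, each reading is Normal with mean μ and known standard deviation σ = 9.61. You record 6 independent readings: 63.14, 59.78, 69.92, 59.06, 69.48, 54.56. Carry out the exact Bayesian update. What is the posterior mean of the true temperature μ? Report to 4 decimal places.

For Normal data with known variance σ², a Normal(μ₀, σ₀²) prior on μ is conjugate. Posterior precision = 1/σ₀² + n/σ²; posterior mean is the precision-weighted average of μ₀ and x̄.
Σxᵢ = 63.14 + 59.78 + 69.92 + 59.06 + 69.48 + 54.56 = 375.94, so n·x̄ = 375.94.
σ₀² = 7.89² = 62.2521, σ² = 9.61² = 92.3521; σ² + n·σ₀² = 92.3521 + 6·62.2521 = 465.8647.
Posterior mean = (μ₀/σ₀² + n·x̄/σ²)/(1/σ₀² + n/σ²) = (σ²·μ₀ + σ₀²·n·x̄)/(σ² + n·σ₀²) = (92.3521·64.17 + 62.2521·375.94)/465.8647 = 29329.288731/465.8647 = 62.9567.

62.9567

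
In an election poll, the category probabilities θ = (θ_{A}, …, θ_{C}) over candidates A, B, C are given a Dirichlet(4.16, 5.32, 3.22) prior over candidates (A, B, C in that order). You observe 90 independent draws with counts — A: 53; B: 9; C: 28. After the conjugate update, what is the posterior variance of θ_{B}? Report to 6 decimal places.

The Dirichlet prior is conjugate to the Multinomial likelihood: each posterior αⱼ = prior αⱼ + observed count nⱼ.
Posterior concentration: (57.16, 14.32, 31.22), total = 102.70.
Var[θ_j] = α_j(Σα−α_j)/((Σα)²(Σα+1)) = 14.32·88.38/(102.70²·103.70) = 0.001157.

0.001157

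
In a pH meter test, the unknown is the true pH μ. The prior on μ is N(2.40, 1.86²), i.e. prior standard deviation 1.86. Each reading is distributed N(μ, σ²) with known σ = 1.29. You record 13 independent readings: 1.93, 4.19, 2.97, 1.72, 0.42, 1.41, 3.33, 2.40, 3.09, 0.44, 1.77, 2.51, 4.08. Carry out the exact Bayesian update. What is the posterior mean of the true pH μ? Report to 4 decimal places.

For Normal data with known variance σ², a Normal(μ₀, σ₀²) prior on μ is conjugate. Posterior precision = 1/σ₀² + n/σ²; posterior mean is the precision-weighted average of μ₀ and x̄.
Σxᵢ = 1.93 + 4.19 + 2.97 + 1.72 + 0.42 + 1.41 + 3.33 + 2.40 + 3.09 + 0.44 + 1.77 + 2.51 + 4.08 = 30.26, so n·x̄ = 30.26.
σ₀² = 1.86² = 3.4596, σ² = 1.29² = 1.6641; σ² + n·σ₀² = 1.6641 + 13·3.4596 = 46.6389.
Posterior mean = (μ₀/σ₀² + n·x̄/σ²)/(1/σ₀² + n/σ²) = (σ²·μ₀ + σ₀²·n·x̄)/(σ² + n·σ₀²) = (1.6641·2.40 + 3.4596·30.26)/46.6389 = 108.681336/46.6389 = 2.3303.

2.3303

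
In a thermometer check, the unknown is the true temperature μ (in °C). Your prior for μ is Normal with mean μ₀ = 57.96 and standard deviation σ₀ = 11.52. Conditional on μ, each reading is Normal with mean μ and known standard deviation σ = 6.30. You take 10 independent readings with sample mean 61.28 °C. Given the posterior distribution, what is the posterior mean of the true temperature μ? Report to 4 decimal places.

For Normal data with known variance σ², a Normal(μ₀, σ₀²) prior on μ is conjugate. Posterior precision = 1/σ₀² + n/σ²; posterior mean is the precision-weighted average of μ₀ and x̄.
n·x̄ = 10·61.28 = 612.8.
σ₀² = 11.52² = 132.7104, σ² = 6.30² = 39.69; σ² + n·σ₀² = 39.69 + 10·132.7104 = 1366.794.
Posterior mean = (μ₀/σ₀² + n·x̄/σ²)/(1/σ₀² + n/σ²) = (σ²·μ₀ + σ₀²·n·x̄)/(σ² + n·σ₀²) = (39.69·57.96 + 132.7104·612.8)/1366.794 = 83625.36552/1366.794 = 61.1836.

61.1836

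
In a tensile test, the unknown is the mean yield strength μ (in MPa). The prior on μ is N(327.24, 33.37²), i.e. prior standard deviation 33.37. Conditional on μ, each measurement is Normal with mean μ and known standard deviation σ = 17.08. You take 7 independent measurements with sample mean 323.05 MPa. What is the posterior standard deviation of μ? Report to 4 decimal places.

6.3381

For Normal data with known variance σ², a Normal(μ₀, σ₀²) prior on μ is conjugate. Posterior precision = 1/σ₀² + n/σ²; posterior mean is the precision-weighted average of μ₀ and x̄.
σ₀² = 33.37² = 1113.5569, σ² = 17.08² = 291.7264; σ² + n·σ₀² = 291.7264 + 7·1113.5569 = 8086.6247.
Posterior precision = 1/σ₀² + n/σ² = 1/1113.5569 + 7/291.7264 = (σ² + n·σ₀²)/(σ₀²σ²) = 8086.6247/(1113.5569·291.7264); posterior variance σₙ² = σ₀²σ²/(σ² + n·σ₀²) = 1113.5569·291.7264/8086.6247 = 40.171760.
Posterior SD = √σₙ² = √(1113.5569·291.7264/8086.6247) = 6.3381.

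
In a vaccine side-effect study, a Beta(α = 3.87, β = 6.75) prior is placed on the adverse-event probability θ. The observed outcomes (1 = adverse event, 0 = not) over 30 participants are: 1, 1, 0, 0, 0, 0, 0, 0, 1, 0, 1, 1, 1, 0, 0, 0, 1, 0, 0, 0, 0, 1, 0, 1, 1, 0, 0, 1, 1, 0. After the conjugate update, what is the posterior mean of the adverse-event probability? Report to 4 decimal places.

The Beta prior is conjugate to a Binomial/Bernoulli likelihood; the update adds successes to α and failures to β.
Posterior: Beta(α+k, β+n−k) = Beta(3.87+12, 6.75+18) = Beta(15.87, 24.75).
Posterior mean = α/(α+β) = 15.87/40.62 = 0.3907.

0.3907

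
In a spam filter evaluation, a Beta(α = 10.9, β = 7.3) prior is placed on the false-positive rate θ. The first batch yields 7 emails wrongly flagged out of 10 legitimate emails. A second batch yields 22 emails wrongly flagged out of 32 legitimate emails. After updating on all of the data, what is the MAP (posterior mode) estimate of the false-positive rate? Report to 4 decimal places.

0.6684

The Beta prior is conjugate to a Binomial/Bernoulli likelihood; the update adds successes to α and failures to β.
After batch 1: Beta(10.9+7, 7.3+3) = Beta(17.9, 10.3).
After batch 2: Beta(17.9+22, 10.3+10) = Beta(39.9, 20.3).
Mode of Beta(a,b) for a,b>1 is (a−1)/(a+b−2) = 38.9/58.2 = 0.6684.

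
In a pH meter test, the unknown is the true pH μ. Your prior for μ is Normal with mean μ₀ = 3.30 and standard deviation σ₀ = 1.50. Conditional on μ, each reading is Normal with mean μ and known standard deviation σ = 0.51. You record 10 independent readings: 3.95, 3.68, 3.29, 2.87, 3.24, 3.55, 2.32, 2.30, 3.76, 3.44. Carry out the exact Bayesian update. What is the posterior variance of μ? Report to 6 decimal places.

0.025713

For Normal data with known variance σ², a Normal(μ₀, σ₀²) prior on μ is conjugate. Posterior precision = 1/σ₀² + n/σ²; posterior mean is the precision-weighted average of μ₀ and x̄.
σ₀² = 1.50² = 2.25, σ² = 0.51² = 0.2601; σ² + n·σ₀² = 0.2601 + 10·2.25 = 22.7601.
Posterior precision = 1/σ₀² + n/σ² = 1/2.25 + 10/0.2601 = (σ² + n·σ₀²)/(σ₀²σ²) = 22.7601/(2.25·0.2601); posterior variance σₙ² = σ₀²σ²/(σ² + n·σ₀²) = 2.25·0.2601/22.7601 = 0.025713.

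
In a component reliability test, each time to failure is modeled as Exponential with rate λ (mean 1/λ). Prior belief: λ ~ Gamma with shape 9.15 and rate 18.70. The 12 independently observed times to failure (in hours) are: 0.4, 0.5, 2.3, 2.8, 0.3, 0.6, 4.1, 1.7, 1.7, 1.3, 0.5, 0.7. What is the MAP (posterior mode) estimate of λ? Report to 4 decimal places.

With a Gamma(shape α, rate β) prior on the exponential rate λ, the posterior after n observations with total T = Σxᵢ is Gamma(α+n, β+T).
Sum of observations T = 16.9 hours; n = 12.
Posterior: Gamma(9.15+12, 18.70+16.9) = Gamma(21.15, 35.60).
Mode = (α−1)/β = 0.5660.

0.5660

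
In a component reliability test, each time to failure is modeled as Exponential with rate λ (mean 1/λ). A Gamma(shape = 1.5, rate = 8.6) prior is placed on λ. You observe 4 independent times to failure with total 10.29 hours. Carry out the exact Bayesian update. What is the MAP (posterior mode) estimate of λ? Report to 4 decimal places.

0.2382

With a Gamma(shape α, rate β) prior on the exponential rate λ, the posterior after n observations with total T = Σxᵢ is Gamma(α+n, β+T).
Posterior: Gamma(1.5+4, 8.6+10.29) = Gamma(5.5, 18.89).
Mode = (α−1)/β = 0.2382.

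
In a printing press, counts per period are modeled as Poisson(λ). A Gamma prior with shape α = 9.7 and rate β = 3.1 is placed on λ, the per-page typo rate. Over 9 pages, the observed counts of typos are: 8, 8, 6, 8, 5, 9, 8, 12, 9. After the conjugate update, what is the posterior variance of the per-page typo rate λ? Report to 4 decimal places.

0.5649

With a Gamma(shape α, rate β) prior, the Poisson likelihood is conjugate: the posterior is Gamma(α + ΣXᵢ, β + n).
Sum of counts S = 73 over n = 9 pages.
Posterior: Gamma(α+S, β+n) = Gamma(9.7+73, 3.1+9) = Gamma(82.7, 12.1).
Var = α/β² = 82.7/12.1² = 0.5649.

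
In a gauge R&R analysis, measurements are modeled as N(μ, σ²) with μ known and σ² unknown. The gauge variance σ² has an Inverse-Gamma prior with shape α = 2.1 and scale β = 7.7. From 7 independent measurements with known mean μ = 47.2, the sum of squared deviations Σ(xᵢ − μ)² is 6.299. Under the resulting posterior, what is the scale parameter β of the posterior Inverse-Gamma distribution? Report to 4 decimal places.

With known mean μ and an Inverse-Gamma(α, β) prior on σ², the Normal likelihood is conjugate: posterior is Inv-Gamma(α + n/2, β + Σ(xᵢ−μ)²/2).
Posterior: Inv-Gamma(2.1 + 7/2, 7.7 + 6.299/2) = Inv-Gamma(5.60, 10.8495).
Posterior β = 10.8495.

10.8495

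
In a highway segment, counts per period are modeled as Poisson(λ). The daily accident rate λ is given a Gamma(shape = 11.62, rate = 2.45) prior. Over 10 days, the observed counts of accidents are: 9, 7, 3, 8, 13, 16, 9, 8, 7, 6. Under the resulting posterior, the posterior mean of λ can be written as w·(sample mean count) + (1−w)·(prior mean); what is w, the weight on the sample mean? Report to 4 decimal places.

With a Gamma(shape α, rate β) prior, the Poisson likelihood is conjugate: the posterior is Gamma(α + ΣXᵢ, β + n).
Posterior mean = (α₀+S)/(β₀+n) = [n/(β₀+n)]·(S/n) + [β₀/(β₀+n)]·(α₀/β₀), so only n and β₀ enter the weight.
Weight on data w = n/(β₀+n) = 10/(2.45+10) = 10/12.45 = 0.8032.

0.8032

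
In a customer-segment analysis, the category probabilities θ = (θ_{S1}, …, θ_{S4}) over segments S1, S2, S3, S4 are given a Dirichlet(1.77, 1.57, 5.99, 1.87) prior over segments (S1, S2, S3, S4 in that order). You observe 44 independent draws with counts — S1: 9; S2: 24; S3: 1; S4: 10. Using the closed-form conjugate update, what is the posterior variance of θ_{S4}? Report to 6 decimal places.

0.003003

The Dirichlet prior is conjugate to the Multinomial likelihood: each posterior αⱼ = prior αⱼ + observed count nⱼ.
Posterior concentration: (10.77, 25.57, 6.99, 11.87), total = 55.20.
Var[θ_j] = α_j(Σα−α_j)/((Σα)²(Σα+1)) = 11.87·43.33/(55.20²·56.20) = 0.003003.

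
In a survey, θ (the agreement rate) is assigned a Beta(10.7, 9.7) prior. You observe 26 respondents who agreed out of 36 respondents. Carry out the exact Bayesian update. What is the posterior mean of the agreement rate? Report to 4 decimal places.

0.6507

The Beta prior is conjugate to a Binomial/Bernoulli likelihood; the update adds successes to α and failures to β.
Posterior: Beta(α+k, β+n−k) = Beta(10.7+26, 9.7+10) = Beta(36.7, 19.7).
Posterior mean = α/(α+β) = 36.7/56.4 = 0.6507.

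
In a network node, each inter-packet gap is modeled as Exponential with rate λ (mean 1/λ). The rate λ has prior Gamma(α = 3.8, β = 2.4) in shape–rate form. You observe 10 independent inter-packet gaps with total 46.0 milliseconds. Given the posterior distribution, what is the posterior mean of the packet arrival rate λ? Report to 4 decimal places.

With a Gamma(shape α, rate β) prior on the exponential rate λ, the posterior after n observations with total T = Σxᵢ is Gamma(α+n, β+T).
Posterior: Gamma(3.8+10, 2.4+46.0) = Gamma(13.8, 48.4).
Posterior mean of λ = α/β = 13.8/48.4 = 0.2851.

0.2851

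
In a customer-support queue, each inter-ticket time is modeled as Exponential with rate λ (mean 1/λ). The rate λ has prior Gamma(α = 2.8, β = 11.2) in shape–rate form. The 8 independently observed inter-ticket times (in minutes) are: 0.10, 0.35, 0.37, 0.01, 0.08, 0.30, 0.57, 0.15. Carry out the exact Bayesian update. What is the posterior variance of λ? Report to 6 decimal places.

With a Gamma(shape α, rate β) prior on the exponential rate λ, the posterior after n observations with total T = Σxᵢ is Gamma(α+n, β+T).
Sum of observations T = 1.93 minutes; n = 8.
Posterior: Gamma(2.8+8, 11.2+1.93) = Gamma(10.8, 13.13).
Var = α/β² = 0.062646.

0.062646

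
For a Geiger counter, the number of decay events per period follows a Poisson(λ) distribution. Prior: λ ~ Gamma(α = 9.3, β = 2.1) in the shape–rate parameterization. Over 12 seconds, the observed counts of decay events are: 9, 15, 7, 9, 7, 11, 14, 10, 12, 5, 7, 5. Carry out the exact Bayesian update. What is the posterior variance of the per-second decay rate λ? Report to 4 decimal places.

With a Gamma(shape α, rate β) prior, the Poisson likelihood is conjugate: the posterior is Gamma(α + ΣXᵢ, β + n).
Sum of counts S = 111 over n = 12 seconds.
Posterior: Gamma(α+S, β+n) = Gamma(9.3+111, 2.1+12) = Gamma(120.3, 14.1).
Var = α/β² = 120.3/14.1² = 0.6051.

0.6051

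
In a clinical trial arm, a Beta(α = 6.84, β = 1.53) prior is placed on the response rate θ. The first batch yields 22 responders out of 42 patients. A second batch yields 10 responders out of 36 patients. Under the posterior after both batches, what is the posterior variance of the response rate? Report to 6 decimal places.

The Beta prior is conjugate to a Binomial/Bernoulli likelihood; the update adds successes to α and failures to β.
After batch 1: Beta(6.84+22, 1.53+20) = Beta(28.84, 21.53).
After batch 2: Beta(28.84+10, 21.53+26) = Beta(38.84, 47.53).
Var = αβ/((α+β)²(α+β+1)) = 38.84·47.53/(86.37²·87.37) = 0.002832.

0.002832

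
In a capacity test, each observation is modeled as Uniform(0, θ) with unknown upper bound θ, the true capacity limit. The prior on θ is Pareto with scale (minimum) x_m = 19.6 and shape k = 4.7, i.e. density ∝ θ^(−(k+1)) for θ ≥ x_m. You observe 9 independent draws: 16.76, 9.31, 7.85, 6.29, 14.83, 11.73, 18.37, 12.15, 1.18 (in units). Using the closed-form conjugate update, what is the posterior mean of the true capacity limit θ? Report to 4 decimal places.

A Pareto(scale x_m, shape k) prior on the upper bound θ of Uniform(0, θ) is conjugate: posterior is Pareto(max(x_m, max xᵢ), k + n).
Sample maximum = 18.37; prior scale x_m = 19.6 → posterior scale = max = 19.60.
Posterior shape = 4.7 + 9 = 13.7.
E[θ|data] = k·x_m/(k−1) = 13.7·19.60/12.7 = 21.1433.

21.1433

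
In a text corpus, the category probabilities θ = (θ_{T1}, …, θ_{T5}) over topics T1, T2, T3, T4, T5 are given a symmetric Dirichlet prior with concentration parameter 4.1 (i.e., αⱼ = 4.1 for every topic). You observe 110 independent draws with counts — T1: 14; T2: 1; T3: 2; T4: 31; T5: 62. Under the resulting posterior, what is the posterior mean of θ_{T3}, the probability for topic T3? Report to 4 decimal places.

0.0467

The Dirichlet prior is conjugate to the Multinomial likelihood: each posterior αⱼ = prior αⱼ + observed count nⱼ.
Posterior concentration: (18.1, 5.1, 6.1, 35.1, 66.1), total = 130.5.
E[θ_{T3}|data] = α_{T3}/Σα = 6.1/130.5 = 0.0467.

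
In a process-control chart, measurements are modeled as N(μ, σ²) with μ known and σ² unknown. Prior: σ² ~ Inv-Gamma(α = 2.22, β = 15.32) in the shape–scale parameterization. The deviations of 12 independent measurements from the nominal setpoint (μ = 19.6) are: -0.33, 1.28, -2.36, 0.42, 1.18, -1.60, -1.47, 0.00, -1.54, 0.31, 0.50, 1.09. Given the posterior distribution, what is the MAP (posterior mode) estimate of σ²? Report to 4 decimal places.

2.6113

With known mean μ and an Inverse-Gamma(α, β) prior on σ², the Normal likelihood is conjugate: posterior is Inv-Gamma(α + n/2, β + Σ(xᵢ−μ)²/2).
Σ(xᵢ−μ)² = (-0.33)² + (1.28)² + (-2.36)² + (0.42)² + (1.18)² + (-1.60)² + (-1.47)² + (0.00)² + (-1.54)² + (0.31)² + (0.50)² + (1.09)² = 17.5124.
Posterior: Inv-Gamma(2.22 + 12/2, 15.32 + 17.5124/2) = Inv-Gamma(8.22, 24.07620).
Mode = β/(α+1) = 24.07620/9.22 = 2.6113.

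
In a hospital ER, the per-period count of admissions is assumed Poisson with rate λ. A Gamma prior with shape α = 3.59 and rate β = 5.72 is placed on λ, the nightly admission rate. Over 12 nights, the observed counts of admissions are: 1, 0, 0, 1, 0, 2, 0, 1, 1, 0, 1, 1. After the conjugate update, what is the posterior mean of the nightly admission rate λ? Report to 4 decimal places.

With a Gamma(shape α, rate β) prior, the Poisson likelihood is conjugate: the posterior is Gamma(α + ΣXᵢ, β + n).
Sum of counts S = 8 over n = 12 nights.
Posterior: Gamma(α+S, β+n) = Gamma(3.59+8, 5.72+12) = Gamma(11.59, 17.72).
Posterior mean = α/β = 11.59/17.72 = 0.6541.

0.6541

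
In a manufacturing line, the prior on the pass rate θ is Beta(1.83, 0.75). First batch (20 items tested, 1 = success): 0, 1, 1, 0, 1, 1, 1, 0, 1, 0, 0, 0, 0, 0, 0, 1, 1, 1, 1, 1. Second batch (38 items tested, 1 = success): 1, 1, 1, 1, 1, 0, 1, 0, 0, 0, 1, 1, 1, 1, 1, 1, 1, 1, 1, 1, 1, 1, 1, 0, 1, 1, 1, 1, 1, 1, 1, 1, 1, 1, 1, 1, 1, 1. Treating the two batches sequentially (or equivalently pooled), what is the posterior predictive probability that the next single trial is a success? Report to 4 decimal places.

0.7565

The Beta prior is conjugate to a Binomial/Bernoulli likelihood; the update adds successes to α and failures to β.
After batch 1: Beta(1.83+11, 0.75+9) = Beta(12.83, 9.75).
After batch 2: Beta(12.83+33, 9.75+5) = Beta(45.83, 14.75).
For a single future Bernoulli trial, P(success | data) = α/(α+β) = 0.7565.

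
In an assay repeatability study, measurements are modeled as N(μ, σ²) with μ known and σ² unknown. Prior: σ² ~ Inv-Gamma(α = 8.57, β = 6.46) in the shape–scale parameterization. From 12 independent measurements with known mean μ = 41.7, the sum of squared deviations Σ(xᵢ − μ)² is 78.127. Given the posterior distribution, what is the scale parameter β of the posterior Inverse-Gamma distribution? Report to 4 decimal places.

45.5235

With known mean μ and an Inverse-Gamma(α, β) prior on σ², the Normal likelihood is conjugate: posterior is Inv-Gamma(α + n/2, β + Σ(xᵢ−μ)²/2).
Posterior: Inv-Gamma(8.57 + 12/2, 6.46 + 78.127/2) = Inv-Gamma(14.57, 45.5235).
Posterior β = 45.5235.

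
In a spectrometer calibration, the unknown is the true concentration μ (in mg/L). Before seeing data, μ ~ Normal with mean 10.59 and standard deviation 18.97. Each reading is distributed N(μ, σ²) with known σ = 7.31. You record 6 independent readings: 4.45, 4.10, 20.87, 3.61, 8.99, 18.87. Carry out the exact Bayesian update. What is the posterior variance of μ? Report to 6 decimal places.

8.690929

For Normal data with known variance σ², a Normal(μ₀, σ₀²) prior on μ is conjugate. Posterior precision = 1/σ₀² + n/σ²; posterior mean is the precision-weighted average of μ₀ and x̄.
σ₀² = 18.97² = 359.8609, σ² = 7.31² = 53.4361; σ² + n·σ₀² = 53.4361 + 6·359.8609 = 2212.6015.
Posterior precision = 1/σ₀² + n/σ² = 1/359.8609 + 6/53.4361 = (σ² + n·σ₀²)/(σ₀²σ²) = 2212.6015/(359.8609·53.4361); posterior variance σₙ² = σ₀²σ²/(σ² + n·σ₀²) = 359.8609·53.4361/2212.6015 = 8.690929.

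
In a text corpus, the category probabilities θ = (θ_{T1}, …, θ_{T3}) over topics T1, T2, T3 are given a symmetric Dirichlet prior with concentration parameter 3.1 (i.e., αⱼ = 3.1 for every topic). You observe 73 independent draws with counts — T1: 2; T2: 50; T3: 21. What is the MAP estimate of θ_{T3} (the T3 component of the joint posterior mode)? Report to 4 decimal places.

The Dirichlet prior is conjugate to the Multinomial likelihood: each posterior αⱼ = prior αⱼ + observed count nⱼ.
Posterior concentration: (5.1, 53.1, 24.1), total = 82.3.
Joint mode component: (α_{T3}−1)/(Σα−K) = 23.1/79.3 = 0.2913.

0.2913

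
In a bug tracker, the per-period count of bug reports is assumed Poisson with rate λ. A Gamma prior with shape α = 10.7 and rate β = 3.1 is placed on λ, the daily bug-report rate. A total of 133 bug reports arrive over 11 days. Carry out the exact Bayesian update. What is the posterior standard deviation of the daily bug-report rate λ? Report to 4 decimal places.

0.8502

With a Gamma(shape α, rate β) prior, the Poisson likelihood is conjugate: the posterior is Gamma(α + ΣXᵢ, β + n).
Posterior: Gamma(α+S, β+n) = Gamma(10.7+133, 3.1+11) = Gamma(143.7, 14.1).
SD = √α/β = √143.7/14.1 = 0.8502.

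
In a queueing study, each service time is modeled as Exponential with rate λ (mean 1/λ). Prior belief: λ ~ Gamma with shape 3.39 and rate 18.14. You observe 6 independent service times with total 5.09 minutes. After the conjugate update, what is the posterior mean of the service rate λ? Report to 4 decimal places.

0.4042

With a Gamma(shape α, rate β) prior on the exponential rate λ, the posterior after n observations with total T = Σxᵢ is Gamma(α+n, β+T).
Posterior: Gamma(3.39+6, 18.14+5.09) = Gamma(9.39, 23.23).
Posterior mean of λ = α/β = 9.39/23.23 = 0.4042.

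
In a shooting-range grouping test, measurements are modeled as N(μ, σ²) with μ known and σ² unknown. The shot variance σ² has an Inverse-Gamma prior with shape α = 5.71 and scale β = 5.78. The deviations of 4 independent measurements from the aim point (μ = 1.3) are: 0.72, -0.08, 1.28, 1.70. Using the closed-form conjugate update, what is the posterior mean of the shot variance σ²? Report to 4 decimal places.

With known mean μ and an Inverse-Gamma(α, β) prior on σ², the Normal likelihood is conjugate: posterior is Inv-Gamma(α + n/2, β + Σ(xᵢ−μ)²/2).
Σ(xᵢ−μ)² = (0.72)² + (-0.08)² + (1.28)² + (1.70)² = 5.0532.
Posterior: Inv-Gamma(5.71 + 4/2, 5.78 + 5.0532/2) = Inv-Gamma(7.71, 8.30660).
E[σ²|data] = β/(α−1) = 8.30660/6.71 = 1.2379.

1.2379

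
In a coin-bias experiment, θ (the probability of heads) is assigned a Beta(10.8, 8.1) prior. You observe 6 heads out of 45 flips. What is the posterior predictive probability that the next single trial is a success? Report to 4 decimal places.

The Beta prior is conjugate to a Binomial/Bernoulli likelihood; the update adds successes to α and failures to β.
Posterior: Beta(α+k, β+n−k) = Beta(10.8+6, 8.1+39) = Beta(16.8, 47.1).
For a single future Bernoulli trial, P(success | data) = α/(α+β) = 0.2629.

0.2629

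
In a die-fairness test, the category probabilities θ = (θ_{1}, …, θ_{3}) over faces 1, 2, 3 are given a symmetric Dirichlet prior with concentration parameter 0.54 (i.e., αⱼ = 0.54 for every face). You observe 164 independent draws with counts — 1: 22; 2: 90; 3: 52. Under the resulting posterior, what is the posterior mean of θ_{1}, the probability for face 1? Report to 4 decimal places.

The Dirichlet prior is conjugate to the Multinomial likelihood: each posterior αⱼ = prior αⱼ + observed count nⱼ.
Posterior concentration: (22.54, 90.54, 52.54), total = 165.62.
E[θ_{1}|data] = α_{1}/Σα = 22.54/165.62 = 0.1361.

0.1361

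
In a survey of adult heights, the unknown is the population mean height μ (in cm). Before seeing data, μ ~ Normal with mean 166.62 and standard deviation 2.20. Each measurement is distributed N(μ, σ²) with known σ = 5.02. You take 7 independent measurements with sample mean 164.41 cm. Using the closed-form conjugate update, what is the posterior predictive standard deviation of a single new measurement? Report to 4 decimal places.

5.2216

For Normal data with known variance σ², a Normal(μ₀, σ₀²) prior on μ is conjugate. Posterior precision = 1/σ₀² + n/σ²; posterior mean is the precision-weighted average of μ₀ and x̄.
σ₀² = 2.20² = 4.84, σ² = 5.02² = 25.2004; σ² + n·σ₀² = 25.2004 + 7·4.84 = 59.0804.
Posterior precision = 1/σ₀² + n/σ² = 1/4.84 + 7/25.2004 = (σ² + n·σ₀²)/(σ₀²σ²) = 59.0804/(4.84·25.2004); posterior variance σₙ² = σ₀²σ²/(σ² + n·σ₀²) = 4.84·25.2004/59.0804 = 2.064474.
Predictive variance for one new observation = σₙ² + σ² = 4.84·25.2004/59.0804 + 25.2004 = σ²·(σ₀² + 59.0804)/59.0804 = 25.2004·63.9204/59.0804 = 27.264874; SD = √(25.2004·63.9204/59.0804) = 5.2216.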